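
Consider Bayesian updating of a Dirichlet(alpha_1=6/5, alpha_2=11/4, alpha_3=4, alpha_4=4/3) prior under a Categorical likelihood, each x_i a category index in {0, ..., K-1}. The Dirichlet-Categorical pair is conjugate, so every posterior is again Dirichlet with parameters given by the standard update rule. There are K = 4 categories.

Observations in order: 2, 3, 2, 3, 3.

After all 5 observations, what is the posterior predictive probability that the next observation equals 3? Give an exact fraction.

260/857

obs 1: x=2 → posterior Dirichlet(6/5, 11/4, 5, 4/3)
obs 2: x=3 → posterior Dirichlet(6/5, 11/4, 5, 7/3)
obs 3: x=2 → posterior Dirichlet(6/5, 11/4, 6, 7/3)
obs 4: x=3 → posterior Dirichlet(6/5, 11/4, 6, 10/3)
obs 5: x=3 → posterior Dirichlet(6/5, 11/4, 6, 13/3)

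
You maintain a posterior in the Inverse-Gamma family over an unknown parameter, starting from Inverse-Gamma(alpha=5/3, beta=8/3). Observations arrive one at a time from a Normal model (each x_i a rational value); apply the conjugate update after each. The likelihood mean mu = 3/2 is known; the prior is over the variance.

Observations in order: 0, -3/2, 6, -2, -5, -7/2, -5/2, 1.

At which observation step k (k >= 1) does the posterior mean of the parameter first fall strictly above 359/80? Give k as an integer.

obs 1: x=0 → posterior Inverse-Gamma(13/6, 91/24)
obs 2: x=-3/2 → posterior Inverse-Gamma(8/3, 199/24)
obs 3: x=6 → posterior Inverse-Gamma(19/6, 221/12)
obs 4: x=-2 → posterior Inverse-Gamma(11/3, 589/24)
obs 5: x=-5 → posterior Inverse-Gamma(25/6, 137/3)
obs 6: x=-7/2 → posterior Inverse-Gamma(14/3, 349/6)
obs 7: x=-5/2 → posterior Inverse-Gamma(31/6, 397/6)
obs 8: x=1 → posterior Inverse-Gamma(17/3, 1591/24)

k = 2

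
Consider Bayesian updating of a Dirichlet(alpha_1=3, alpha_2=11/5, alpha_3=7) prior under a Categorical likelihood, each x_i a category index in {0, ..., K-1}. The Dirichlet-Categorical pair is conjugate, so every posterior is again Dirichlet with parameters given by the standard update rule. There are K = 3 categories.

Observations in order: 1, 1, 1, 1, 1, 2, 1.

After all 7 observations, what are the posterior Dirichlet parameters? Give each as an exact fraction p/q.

obs 1: x=1 → posterior Dirichlet(3, 16/5, 7)
obs 2: x=1 → posterior Dirichlet(3, 21/5, 7)
obs 3: x=1 → posterior Dirichlet(3, 26/5, 7)
obs 4: x=1 → posterior Dirichlet(3, 31/5, 7)
obs 5: x=1 → posterior Dirichlet(3, 36/5, 7)
obs 6: x=2 → posterior Dirichlet(3, 36/5, 8)
obs 7: x=1 → posterior Dirichlet(3, 41/5, 8)

alpha_1=3, alpha_2=41/5, alpha_3=8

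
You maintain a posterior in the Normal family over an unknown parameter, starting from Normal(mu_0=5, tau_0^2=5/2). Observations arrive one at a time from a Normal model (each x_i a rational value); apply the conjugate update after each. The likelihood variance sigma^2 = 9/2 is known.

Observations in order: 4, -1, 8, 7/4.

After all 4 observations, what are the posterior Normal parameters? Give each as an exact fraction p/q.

mu_0=15/4, tau_0^2=45/58

obs 1: x=4 → posterior Normal(65/14, 45/28)
obs 2: x=-1 → posterior Normal(60/19, 45/38)
obs 3: x=8 → posterior Normal(25/6, 15/16)
obs 4: x=7/4 → posterior Normal(15/4, 45/58)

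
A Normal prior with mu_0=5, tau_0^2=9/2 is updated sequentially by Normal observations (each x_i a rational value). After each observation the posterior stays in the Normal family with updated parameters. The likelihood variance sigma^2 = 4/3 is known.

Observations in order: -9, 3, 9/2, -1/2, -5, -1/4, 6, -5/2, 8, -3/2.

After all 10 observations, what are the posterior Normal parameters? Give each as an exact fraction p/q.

mu_0=457/1112, tau_0^2=18/139

obs 1: x=-9 → posterior Normal(-29/5, 36/35)
obs 2: x=3 → posterior Normal(-61/31, 18/31)
obs 3: x=9/2 → posterior Normal(-1/178, 36/89)
obs 4: x=-1/2 → posterior Normal(-7/58, 9/29)
obs 5: x=-5 → posterior Normal(-149/143, 36/143)
obs 6: x=-1/4 → posterior Normal(-623/680, 18/85)
obs 7: x=6 → posterior Normal(25/788, 36/197)
obs 8: x=-5/2 → posterior Normal(-35/128, 9/56)
obs 9: x=8 → posterior Normal(619/1004, 36/251)
obs 10: x=-3/2 → posterior Normal(457/1112, 18/139)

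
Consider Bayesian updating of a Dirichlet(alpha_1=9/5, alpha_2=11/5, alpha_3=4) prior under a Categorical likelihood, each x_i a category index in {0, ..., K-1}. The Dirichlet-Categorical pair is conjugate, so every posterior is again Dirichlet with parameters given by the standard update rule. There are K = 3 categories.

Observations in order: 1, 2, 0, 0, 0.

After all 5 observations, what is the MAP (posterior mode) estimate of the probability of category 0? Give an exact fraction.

obs 1: x=1 → posterior Dirichlet(9/5, 16/5, 4)
obs 2: x=2 → posterior Dirichlet(9/5, 16/5, 5)
obs 3: x=0 → posterior Dirichlet(14/5, 16/5, 5)
obs 4: x=0 → posterior Dirichlet(19/5, 16/5, 5)
obs 5: x=0 → posterior Dirichlet(24/5, 16/5, 5)

19/50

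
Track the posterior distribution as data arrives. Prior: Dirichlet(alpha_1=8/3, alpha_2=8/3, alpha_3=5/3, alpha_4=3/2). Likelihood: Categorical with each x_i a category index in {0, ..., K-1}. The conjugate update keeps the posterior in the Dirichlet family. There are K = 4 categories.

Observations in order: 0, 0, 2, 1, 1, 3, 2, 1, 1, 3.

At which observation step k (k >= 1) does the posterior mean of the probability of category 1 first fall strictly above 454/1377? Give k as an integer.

obs 1: x=0 → posterior Dirichlet(11/3, 8/3, 5/3, 3/2)
obs 2: x=0 → posterior Dirichlet(14/3, 8/3, 5/3, 3/2)
obs 3: x=2 → posterior Dirichlet(14/3, 8/3, 8/3, 3/2)
obs 4: x=1 → posterior Dirichlet(14/3, 11/3, 8/3, 3/2)
obs 5: x=1 → posterior Dirichlet(14/3, 14/3, 8/3, 3/2)
obs 6: x=3 → posterior Dirichlet(14/3, 14/3, 8/3, 5/2)
obs 7: x=2 → posterior Dirichlet(14/3, 14/3, 11/3, 5/2)
obs 8: x=1 → posterior Dirichlet(14/3, 17/3, 11/3, 5/2)
obs 9: x=1 → posterior Dirichlet(14/3, 20/3, 11/3, 5/2)
obs 10: x=3 → posterior Dirichlet(14/3, 20/3, 11/3, 7/2)

k = 5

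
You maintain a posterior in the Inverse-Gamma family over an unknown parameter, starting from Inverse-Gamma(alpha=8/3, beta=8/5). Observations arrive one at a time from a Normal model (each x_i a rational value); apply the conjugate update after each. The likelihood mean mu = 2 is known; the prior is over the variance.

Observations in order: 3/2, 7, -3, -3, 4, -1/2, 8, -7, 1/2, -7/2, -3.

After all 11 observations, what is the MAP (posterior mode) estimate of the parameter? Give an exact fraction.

obs 1: x=3/2 → posterior Inverse-Gamma(19/6, 69/40)
obs 2: x=7 → posterior Inverse-Gamma(11/3, 569/40)
obs 3: x=-3 → posterior Inverse-Gamma(25/6, 1069/40)
obs 4: x=-3 → posterior Inverse-Gamma(14/3, 1569/40)
obs 5: x=4 → posterior Inverse-Gamma(31/6, 1649/40)
obs 6: x=-1/2 → posterior Inverse-Gamma(17/3, 887/20)
obs 7: x=8 → posterior Inverse-Gamma(37/6, 1247/20)
obs 8: x=-7 → posterior Inverse-Gamma(20/3, 2057/20)
obs 9: x=1/2 → posterior Inverse-Gamma(43/6, 4159/40)
obs 10: x=-7/2 → posterior Inverse-Gamma(23/3, 1191/10)
obs 11: x=-3 → posterior Inverse-Gamma(49/6, 658/5)

3948/275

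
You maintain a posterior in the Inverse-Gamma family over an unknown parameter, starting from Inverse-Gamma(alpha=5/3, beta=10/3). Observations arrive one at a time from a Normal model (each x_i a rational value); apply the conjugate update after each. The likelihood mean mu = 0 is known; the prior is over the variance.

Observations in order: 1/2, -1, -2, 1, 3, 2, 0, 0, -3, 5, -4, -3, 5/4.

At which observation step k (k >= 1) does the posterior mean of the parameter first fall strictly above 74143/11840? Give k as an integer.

obs 1: x=1/2 → posterior Inverse-Gamma(13/6, 83/24)
obs 2: x=-1 → posterior Inverse-Gamma(8/3, 95/24)
obs 3: x=-2 → posterior Inverse-Gamma(19/6, 143/24)
obs 4: x=1 → posterior Inverse-Gamma(11/3, 155/24)
obs 5: x=3 → posterior Inverse-Gamma(25/6, 263/24)
obs 6: x=2 → posterior Inverse-Gamma(14/3, 311/24)
obs 7: x=0 → posterior Inverse-Gamma(31/6, 311/24)
obs 8: x=0 → posterior Inverse-Gamma(17/3, 311/24)
obs 9: x=-3 → posterior Inverse-Gamma(37/6, 419/24)
obs 10: x=5 → posterior Inverse-Gamma(20/3, 719/24)
obs 11: x=-4 → posterior Inverse-Gamma(43/6, 911/24)
obs 12: x=-3 → posterior Inverse-Gamma(23/3, 1019/24)
obs 13: x=5/4 → posterior Inverse-Gamma(49/6, 4151/96)

k = 12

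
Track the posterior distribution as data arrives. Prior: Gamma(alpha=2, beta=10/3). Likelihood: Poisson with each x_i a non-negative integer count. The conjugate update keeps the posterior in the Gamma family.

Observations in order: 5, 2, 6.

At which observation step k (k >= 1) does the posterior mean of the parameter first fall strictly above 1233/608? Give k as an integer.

obs 1: x=5 → posterior Gamma(7, 13/3)
obs 2: x=2 → posterior Gamma(9, 16/3)
obs 3: x=6 → posterior Gamma(15, 19/3)

k = 3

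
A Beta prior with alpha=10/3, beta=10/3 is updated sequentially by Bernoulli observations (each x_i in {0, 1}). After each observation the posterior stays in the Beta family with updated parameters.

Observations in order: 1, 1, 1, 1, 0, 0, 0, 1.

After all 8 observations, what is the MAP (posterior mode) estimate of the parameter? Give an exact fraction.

11/19

obs 1: x=1 → posterior Beta(13/3, 10/3)
obs 2: x=1 → posterior Beta(16/3, 10/3)
obs 3: x=1 → posterior Beta(19/3, 10/3)
obs 4: x=1 → posterior Beta(22/3, 10/3)
obs 5: x=0 → posterior Beta(22/3, 13/3)
obs 6: x=0 → posterior Beta(22/3, 16/3)
obs 7: x=0 → posterior Beta(22/3, 19/3)
obs 8: x=1 → posterior Beta(25/3, 19/3)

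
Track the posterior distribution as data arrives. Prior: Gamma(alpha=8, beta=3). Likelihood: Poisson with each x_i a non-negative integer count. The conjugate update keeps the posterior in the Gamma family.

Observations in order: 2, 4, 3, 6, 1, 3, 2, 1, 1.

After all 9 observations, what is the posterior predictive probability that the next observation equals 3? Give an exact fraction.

15541502017098528759969033480598192128/74829695578286078013428929473144712489

obs 1: x=2 → posterior Gamma(10, 4)
obs 2: x=4 → posterior Gamma(14, 5)
obs 3: x=3 → posterior Gamma(17, 6)
obs 4: x=6 → posterior Gamma(23, 7)
obs 5: x=1 → posterior Gamma(24, 8)
obs 6: x=3 → posterior Gamma(27, 9)
obs 7: x=2 → posterior Gamma(29, 10)
obs 8: x=1 → posterior Gamma(30, 11)
obs 9: x=1 → posterior Gamma(31, 12)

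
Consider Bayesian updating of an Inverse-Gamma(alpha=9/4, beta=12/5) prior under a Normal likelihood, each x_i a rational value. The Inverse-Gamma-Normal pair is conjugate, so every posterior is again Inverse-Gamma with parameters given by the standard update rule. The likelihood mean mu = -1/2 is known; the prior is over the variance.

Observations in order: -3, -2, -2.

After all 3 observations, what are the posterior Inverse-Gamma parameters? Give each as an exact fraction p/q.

obs 1: x=-3 → posterior Inverse-Gamma(11/4, 221/40)
obs 2: x=-2 → posterior Inverse-Gamma(13/4, 133/20)
obs 3: x=-2 → posterior Inverse-Gamma(15/4, 311/40)

alpha=15/4, beta=311/40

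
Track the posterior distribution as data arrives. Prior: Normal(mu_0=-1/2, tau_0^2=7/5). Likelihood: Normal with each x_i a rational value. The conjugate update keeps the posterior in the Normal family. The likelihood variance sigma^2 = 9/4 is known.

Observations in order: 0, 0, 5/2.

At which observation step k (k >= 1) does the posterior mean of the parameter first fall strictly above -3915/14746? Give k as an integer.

k = 2

obs 1: x=0 → posterior Normal(-45/146, 63/73)
obs 2: x=0 → posterior Normal(-45/202, 63/101)
obs 3: x=5/2 → posterior Normal(95/258, 21/43)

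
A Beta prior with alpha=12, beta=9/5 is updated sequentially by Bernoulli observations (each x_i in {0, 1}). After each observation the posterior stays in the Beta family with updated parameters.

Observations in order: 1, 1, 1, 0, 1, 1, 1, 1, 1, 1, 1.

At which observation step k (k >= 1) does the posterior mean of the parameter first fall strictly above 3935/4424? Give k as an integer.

k = 3

obs 1: x=1 → posterior Beta(13, 9/5)
obs 2: x=1 → posterior Beta(14, 9/5)
obs 3: x=1 → posterior Beta(15, 9/5)
obs 4: x=0 → posterior Beta(15, 14/5)
obs 5: x=1 → posterior Beta(16, 14/5)
obs 6: x=1 → posterior Beta(17, 14/5)
obs 7: x=1 → posterior Beta(18, 14/5)
obs 8: x=1 → posterior Beta(19, 14/5)
obs 9: x=1 → posterior Beta(20, 14/5)
obs 10: x=1 → posterior Beta(21, 14/5)
obs 11: x=1 → posterior Beta(22, 14/5)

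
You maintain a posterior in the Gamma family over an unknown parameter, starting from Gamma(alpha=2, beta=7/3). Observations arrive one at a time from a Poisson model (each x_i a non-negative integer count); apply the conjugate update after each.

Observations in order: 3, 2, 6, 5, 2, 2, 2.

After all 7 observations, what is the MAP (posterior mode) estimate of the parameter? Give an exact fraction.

obs 1: x=3 → posterior Gamma(5, 10/3)
obs 2: x=2 → posterior Gamma(7, 13/3)
obs 3: x=6 → posterior Gamma(13, 16/3)
obs 4: x=5 → posterior Gamma(18, 19/3)
obs 5: x=2 → posterior Gamma(20, 22/3)
obs 6: x=2 → posterior Gamma(22, 25/3)
obs 7: x=2 → posterior Gamma(24, 28/3)

69/28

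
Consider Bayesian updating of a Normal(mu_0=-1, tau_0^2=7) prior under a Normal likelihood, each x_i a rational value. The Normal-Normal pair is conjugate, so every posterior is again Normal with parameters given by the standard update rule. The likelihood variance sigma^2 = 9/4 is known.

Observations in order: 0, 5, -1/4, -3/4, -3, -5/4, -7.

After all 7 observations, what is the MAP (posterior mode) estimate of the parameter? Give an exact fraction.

-212/205

obs 1: x=0 → posterior Normal(-9/37, 63/37)
obs 2: x=5 → posterior Normal(131/65, 63/65)
obs 3: x=-1/4 → posterior Normal(4/3, 21/31)
obs 4: x=-3/4 → posterior Normal(103/121, 63/121)
obs 5: x=-3 → posterior Normal(19/149, 63/149)
obs 6: x=-5/4 → posterior Normal(-16/177, 21/59)
obs 7: x=-7 → posterior Normal(-212/205, 63/205)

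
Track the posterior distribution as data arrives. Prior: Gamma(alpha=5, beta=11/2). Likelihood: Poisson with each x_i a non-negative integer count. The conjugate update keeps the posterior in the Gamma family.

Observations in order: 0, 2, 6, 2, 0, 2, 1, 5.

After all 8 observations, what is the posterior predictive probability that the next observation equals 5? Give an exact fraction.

2155517268459780207724865348658246290880/88540901833145211536614766025207452637361

obs 1: x=0 → posterior Gamma(5, 13/2)
obs 2: x=2 → posterior Gamma(7, 15/2)
obs 3: x=6 → posterior Gamma(13, 17/2)
obs 4: x=2 → posterior Gamma(15, 19/2)
obs 5: x=0 → posterior Gamma(15, 21/2)
obs 6: x=2 → posterior Gamma(17, 23/2)
obs 7: x=1 → posterior Gamma(18, 25/2)
obs 8: x=5 → posterior Gamma(23, 27/2)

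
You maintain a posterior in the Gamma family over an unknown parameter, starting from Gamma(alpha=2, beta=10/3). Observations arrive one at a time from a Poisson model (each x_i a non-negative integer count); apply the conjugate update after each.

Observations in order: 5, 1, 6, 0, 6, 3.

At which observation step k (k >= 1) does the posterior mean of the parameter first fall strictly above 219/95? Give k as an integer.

k = 5

obs 1: x=5 → posterior Gamma(7, 13/3)
obs 2: x=1 → posterior Gamma(8, 16/3)
obs 3: x=6 → posterior Gamma(14, 19/3)
obs 4: x=0 → posterior Gamma(14, 22/3)
obs 5: x=6 → posterior Gamma(20, 25/3)
obs 6: x=3 → posterior Gamma(23, 28/3)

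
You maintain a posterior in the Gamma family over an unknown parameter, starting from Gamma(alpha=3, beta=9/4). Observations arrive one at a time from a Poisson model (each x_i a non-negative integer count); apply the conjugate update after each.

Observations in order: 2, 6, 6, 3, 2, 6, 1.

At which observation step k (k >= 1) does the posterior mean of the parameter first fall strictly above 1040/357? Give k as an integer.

obs 1: x=2 → posterior Gamma(5, 13/4)
obs 2: x=6 → posterior Gamma(11, 17/4)
obs 3: x=6 → posterior Gamma(17, 21/4)
obs 4: x=3 → posterior Gamma(20, 25/4)
obs 5: x=2 → posterior Gamma(22, 29/4)
obs 6: x=6 → posterior Gamma(28, 33/4)
obs 7: x=1 → posterior Gamma(29, 37/4)

k = 3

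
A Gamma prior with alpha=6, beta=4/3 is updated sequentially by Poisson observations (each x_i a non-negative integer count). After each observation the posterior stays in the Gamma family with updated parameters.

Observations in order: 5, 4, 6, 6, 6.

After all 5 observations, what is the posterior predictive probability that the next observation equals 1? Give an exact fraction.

14226934789411757819974348142447668134937131/399005114711871951818900597453334828604719104

obs 1: x=5 → posterior Gamma(11, 7/3)
obs 2: x=4 → posterior Gamma(15, 10/3)
obs 3: x=6 → posterior Gamma(21, 13/3)
obs 4: x=6 → posterior Gamma(27, 16/3)
obs 5: x=6 → posterior Gamma(33, 19/3)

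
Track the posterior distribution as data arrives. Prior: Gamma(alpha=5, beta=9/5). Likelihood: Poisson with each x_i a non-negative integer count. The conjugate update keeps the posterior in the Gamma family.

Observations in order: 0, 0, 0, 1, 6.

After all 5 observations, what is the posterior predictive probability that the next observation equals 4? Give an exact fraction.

52202952455786585600000/734461618571137961752599

obs 1: x=0 → posterior Gamma(5, 14/5)
obs 2: x=0 → posterior Gamma(5, 19/5)
obs 3: x=0 → posterior Gamma(5, 24/5)
obs 4: x=1 → posterior Gamma(6, 29/5)
obs 5: x=6 → posterior Gamma(12, 34/5)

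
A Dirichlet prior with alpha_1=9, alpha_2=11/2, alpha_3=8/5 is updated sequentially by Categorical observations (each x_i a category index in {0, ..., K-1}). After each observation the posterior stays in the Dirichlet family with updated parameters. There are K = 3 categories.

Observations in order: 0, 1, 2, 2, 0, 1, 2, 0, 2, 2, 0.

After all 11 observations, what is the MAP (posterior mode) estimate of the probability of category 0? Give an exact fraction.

120/241

obs 1: x=0 → posterior Dirichlet(10, 11/2, 8/5)
obs 2: x=1 → posterior Dirichlet(10, 13/2, 8/5)
obs 3: x=2 → posterior Dirichlet(10, 13/2, 13/5)
obs 4: x=2 → posterior Dirichlet(10, 13/2, 18/5)
obs 5: x=0 → posterior Dirichlet(11, 13/2, 18/5)
obs 6: x=1 → posterior Dirichlet(11, 15/2, 18/5)
obs 7: x=2 → posterior Dirichlet(11, 15/2, 23/5)
obs 8: x=0 → posterior Dirichlet(12, 15/2, 23/5)
obs 9: x=2 → posterior Dirichlet(12, 15/2, 28/5)
obs 10: x=2 → posterior Dirichlet(12, 15/2, 33/5)
obs 11: x=0 → posterior Dirichlet(13, 15/2, 33/5)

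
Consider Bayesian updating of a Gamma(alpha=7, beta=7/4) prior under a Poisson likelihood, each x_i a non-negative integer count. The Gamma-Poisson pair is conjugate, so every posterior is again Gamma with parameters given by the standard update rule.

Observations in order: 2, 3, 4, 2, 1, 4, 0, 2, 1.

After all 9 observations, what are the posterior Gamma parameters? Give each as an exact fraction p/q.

alpha=26, beta=43/4

obs 1: x=2 → posterior Gamma(9, 11/4)
obs 2: x=3 → posterior Gamma(12, 15/4)
obs 3: x=4 → posterior Gamma(16, 19/4)
obs 4: x=2 → posterior Gamma(18, 23/4)
obs 5: x=1 → posterior Gamma(19, 27/4)
obs 6: x=4 → posterior Gamma(23, 31/4)
obs 7: x=0 → posterior Gamma(23, 35/4)
obs 8: x=2 → posterior Gamma(25, 39/4)
obs 9: x=1 → posterior Gamma(26, 43/4)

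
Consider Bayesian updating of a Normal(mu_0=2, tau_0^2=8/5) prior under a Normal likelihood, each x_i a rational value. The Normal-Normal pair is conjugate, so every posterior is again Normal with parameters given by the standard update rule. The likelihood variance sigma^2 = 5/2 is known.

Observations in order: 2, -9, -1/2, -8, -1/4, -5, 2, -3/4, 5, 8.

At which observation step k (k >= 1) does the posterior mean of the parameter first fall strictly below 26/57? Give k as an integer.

obs 1: x=2 → posterior Normal(2, 40/41)
obs 2: x=-9 → posterior Normal(-62/57, 40/57)
obs 3: x=-1/2 → posterior Normal(-70/73, 40/73)
obs 4: x=-8 → posterior Normal(-198/89, 40/89)
obs 5: x=-1/4 → posterior Normal(-202/105, 8/21)
obs 6: x=-5 → posterior Normal(-282/121, 40/121)
obs 7: x=2 → posterior Normal(-250/137, 40/137)
obs 8: x=-3/4 → posterior Normal(-262/153, 40/153)
obs 9: x=5 → posterior Normal(-14/13, 40/169)
obs 10: x=8 → posterior Normal(-54/185, 8/37)

k = 2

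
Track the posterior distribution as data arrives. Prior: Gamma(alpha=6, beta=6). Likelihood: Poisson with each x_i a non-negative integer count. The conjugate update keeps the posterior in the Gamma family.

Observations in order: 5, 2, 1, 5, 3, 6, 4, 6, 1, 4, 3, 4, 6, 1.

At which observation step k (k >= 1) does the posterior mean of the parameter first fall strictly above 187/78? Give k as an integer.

obs 1: x=5 → posterior Gamma(11, 7)
obs 2: x=2 → posterior Gamma(13, 8)
obs 3: x=1 → posterior Gamma(14, 9)
obs 4: x=5 → posterior Gamma(19, 10)
obs 5: x=3 → posterior Gamma(22, 11)
obs 6: x=6 → posterior Gamma(28, 12)
obs 7: x=4 → posterior Gamma(32, 13)
obs 8: x=6 → posterior Gamma(38, 14)
obs 9: x=1 → posterior Gamma(39, 15)
obs 10: x=4 → posterior Gamma(43, 16)
obs 11: x=3 → posterior Gamma(46, 17)
obs 12: x=4 → posterior Gamma(50, 18)
obs 13: x=6 → posterior Gamma(56, 19)
obs 14: x=1 → posterior Gamma(57, 20)

k = 7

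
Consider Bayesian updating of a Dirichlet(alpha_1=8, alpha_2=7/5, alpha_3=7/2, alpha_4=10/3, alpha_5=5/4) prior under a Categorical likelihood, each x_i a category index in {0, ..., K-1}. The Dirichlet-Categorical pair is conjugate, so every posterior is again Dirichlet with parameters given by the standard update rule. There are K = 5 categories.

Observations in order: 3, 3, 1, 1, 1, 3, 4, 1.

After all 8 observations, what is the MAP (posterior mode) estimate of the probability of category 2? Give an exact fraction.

obs 1: x=3 → posterior Dirichlet(8, 7/5, 7/2, 13/3, 5/4)
obs 2: x=3 → posterior Dirichlet(8, 7/5, 7/2, 16/3, 5/4)
obs 3: x=1 → posterior Dirichlet(8, 12/5, 7/2, 16/3, 5/4)
obs 4: x=1 → posterior Dirichlet(8, 17/5, 7/2, 16/3, 5/4)
obs 5: x=1 → posterior Dirichlet(8, 22/5, 7/2, 16/3, 5/4)
obs 6: x=3 → posterior Dirichlet(8, 22/5, 7/2, 19/3, 5/4)
obs 7: x=4 → posterior Dirichlet(8, 22/5, 7/2, 19/3, 9/4)
obs 8: x=1 → posterior Dirichlet(8, 27/5, 7/2, 19/3, 9/4)

150/1229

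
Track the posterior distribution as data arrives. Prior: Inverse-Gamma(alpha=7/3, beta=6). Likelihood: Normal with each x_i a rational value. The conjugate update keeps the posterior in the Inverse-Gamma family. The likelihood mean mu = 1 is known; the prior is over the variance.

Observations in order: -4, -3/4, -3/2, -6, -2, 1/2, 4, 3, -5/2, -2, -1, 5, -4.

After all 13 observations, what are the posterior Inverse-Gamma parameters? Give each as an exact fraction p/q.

alpha=53/6, beta=2941/32

obs 1: x=-4 → posterior Inverse-Gamma(17/6, 37/2)
obs 2: x=-3/4 → posterior Inverse-Gamma(10/3, 641/32)
obs 3: x=-3/2 → posterior Inverse-Gamma(23/6, 741/32)
obs 4: x=-6 → posterior Inverse-Gamma(13/3, 1525/32)
obs 5: x=-2 → posterior Inverse-Gamma(29/6, 1669/32)
obs 6: x=1/2 → posterior Inverse-Gamma(16/3, 1673/32)
obs 7: x=4 → posterior Inverse-Gamma(35/6, 1817/32)
obs 8: x=3 → posterior Inverse-Gamma(19/3, 1881/32)
obs 9: x=-5/2 → posterior Inverse-Gamma(41/6, 2077/32)
obs 10: x=-2 → posterior Inverse-Gamma(22/3, 2221/32)
obs 11: x=-1 → posterior Inverse-Gamma(47/6, 2285/32)
obs 12: x=5 → posterior Inverse-Gamma(25/3, 2541/32)
obs 13: x=-4 → posterior Inverse-Gamma(53/6, 2941/32)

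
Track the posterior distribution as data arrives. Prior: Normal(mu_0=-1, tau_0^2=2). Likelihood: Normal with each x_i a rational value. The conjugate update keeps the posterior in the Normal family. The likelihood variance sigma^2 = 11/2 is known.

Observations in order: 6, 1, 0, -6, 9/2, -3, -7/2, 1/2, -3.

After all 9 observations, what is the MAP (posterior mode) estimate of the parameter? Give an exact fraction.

obs 1: x=6 → posterior Normal(13/15, 22/15)
obs 2: x=1 → posterior Normal(17/19, 22/19)
obs 3: x=0 → posterior Normal(17/23, 22/23)
obs 4: x=-6 → posterior Normal(-7/27, 22/27)
obs 5: x=9/2 → posterior Normal(11/31, 22/31)
obs 6: x=-3 → posterior Normal(-1/35, 22/35)
obs 7: x=-7/2 → posterior Normal(-5/13, 22/39)
obs 8: x=1/2 → posterior Normal(-13/43, 22/43)
obs 9: x=-3 → posterior Normal(-25/47, 22/47)

-25/47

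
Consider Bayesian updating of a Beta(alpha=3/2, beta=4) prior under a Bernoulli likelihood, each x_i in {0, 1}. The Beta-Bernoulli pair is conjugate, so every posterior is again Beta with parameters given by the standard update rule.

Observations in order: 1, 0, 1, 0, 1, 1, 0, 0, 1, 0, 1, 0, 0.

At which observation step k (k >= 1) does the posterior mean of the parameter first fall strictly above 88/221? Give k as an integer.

obs 1: x=1 → posterior Beta(5/2, 4)
obs 2: x=0 → posterior Beta(5/2, 5)
obs 3: x=1 → posterior Beta(7/2, 5)
obs 4: x=0 → posterior Beta(7/2, 6)
obs 5: x=1 → posterior Beta(9/2, 6)
obs 6: x=1 → posterior Beta(11/2, 6)
obs 7: x=0 → posterior Beta(11/2, 7)
obs 8: x=0 → posterior Beta(11/2, 8)
obs 9: x=1 → posterior Beta(13/2, 8)
obs 10: x=0 → posterior Beta(13/2, 9)
obs 11: x=1 → posterior Beta(15/2, 9)
obs 12: x=0 → posterior Beta(15/2, 10)
obs 13: x=0 → posterior Beta(15/2, 11)

k = 3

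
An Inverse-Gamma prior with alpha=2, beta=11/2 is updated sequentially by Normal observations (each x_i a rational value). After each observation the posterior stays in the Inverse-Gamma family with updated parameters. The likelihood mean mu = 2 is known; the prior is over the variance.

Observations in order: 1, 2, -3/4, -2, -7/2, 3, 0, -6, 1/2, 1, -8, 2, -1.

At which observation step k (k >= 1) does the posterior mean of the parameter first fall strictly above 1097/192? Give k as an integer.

obs 1: x=1 → posterior Inverse-Gamma(5/2, 6)
obs 2: x=2 → posterior Inverse-Gamma(3, 6)
obs 3: x=-3/4 → posterior Inverse-Gamma(7/2, 313/32)
obs 4: x=-2 → posterior Inverse-Gamma(4, 569/32)
obs 5: x=-7/2 → posterior Inverse-Gamma(9/2, 1053/32)
obs 6: x=3 → posterior Inverse-Gamma(5, 1069/32)
obs 7: x=0 → posterior Inverse-Gamma(11/2, 1133/32)
obs 8: x=-6 → posterior Inverse-Gamma(6, 2157/32)
obs 9: x=1/2 → posterior Inverse-Gamma(13/2, 2193/32)
obs 10: x=1 → posterior Inverse-Gamma(7, 2209/32)
obs 11: x=-8 → posterior Inverse-Gamma(15/2, 3809/32)
obs 12: x=2 → posterior Inverse-Gamma(8, 3809/32)
obs 13: x=-1 → posterior Inverse-Gamma(17/2, 3953/32)

k = 4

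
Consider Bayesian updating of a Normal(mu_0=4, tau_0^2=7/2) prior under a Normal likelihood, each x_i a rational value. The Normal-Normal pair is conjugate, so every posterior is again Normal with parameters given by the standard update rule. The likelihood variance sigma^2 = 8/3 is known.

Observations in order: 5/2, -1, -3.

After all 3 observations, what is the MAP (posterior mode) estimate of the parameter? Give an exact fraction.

65/158

obs 1: x=5/2 → posterior Normal(233/74, 56/37)
obs 2: x=-1 → posterior Normal(191/116, 28/29)
obs 3: x=-3 → posterior Normal(65/158, 56/79)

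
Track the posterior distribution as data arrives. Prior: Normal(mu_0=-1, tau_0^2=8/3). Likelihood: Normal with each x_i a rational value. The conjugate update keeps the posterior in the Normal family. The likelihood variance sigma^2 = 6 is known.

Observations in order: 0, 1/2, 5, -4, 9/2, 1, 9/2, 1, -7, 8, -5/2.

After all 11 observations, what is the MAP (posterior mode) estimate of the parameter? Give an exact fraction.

35/53

obs 1: x=0 → posterior Normal(-9/13, 24/13)
obs 2: x=1/2 → posterior Normal(-7/17, 24/17)
obs 3: x=5 → posterior Normal(13/21, 8/7)
obs 4: x=-4 → posterior Normal(-3/25, 24/25)
obs 5: x=9/2 → posterior Normal(15/29, 24/29)
obs 6: x=1 → posterior Normal(19/33, 8/11)
obs 7: x=9/2 → posterior Normal(1, 24/37)
obs 8: x=1 → posterior Normal(1, 24/41)
obs 9: x=-7 → posterior Normal(13/45, 8/15)
obs 10: x=8 → posterior Normal(45/49, 24/49)
obs 11: x=-5/2 → posterior Normal(35/53, 24/53)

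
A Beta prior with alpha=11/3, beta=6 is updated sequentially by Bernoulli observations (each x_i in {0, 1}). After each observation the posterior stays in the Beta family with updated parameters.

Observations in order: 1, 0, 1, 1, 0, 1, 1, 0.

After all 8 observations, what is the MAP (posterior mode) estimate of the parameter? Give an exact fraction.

obs 1: x=1 → posterior Beta(14/3, 6)
obs 2: x=0 → posterior Beta(14/3, 7)
obs 3: x=1 → posterior Beta(17/3, 7)
obs 4: x=1 → posterior Beta(20/3, 7)
obs 5: x=0 → posterior Beta(20/3, 8)
obs 6: x=1 → posterior Beta(23/3, 8)
obs 7: x=1 → posterior Beta(26/3, 8)
obs 8: x=0 → posterior Beta(26/3, 9)

23/47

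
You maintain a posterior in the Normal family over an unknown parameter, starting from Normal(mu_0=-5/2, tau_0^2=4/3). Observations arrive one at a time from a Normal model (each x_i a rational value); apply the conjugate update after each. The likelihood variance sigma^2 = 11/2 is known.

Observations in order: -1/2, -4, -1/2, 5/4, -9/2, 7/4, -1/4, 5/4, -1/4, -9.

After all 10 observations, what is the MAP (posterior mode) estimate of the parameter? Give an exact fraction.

-401/226

obs 1: x=-1/2 → posterior Normal(-173/82, 44/41)
obs 2: x=-4 → posterior Normal(-237/98, 44/49)
obs 3: x=-1/2 → posterior Normal(-245/114, 44/57)
obs 4: x=5/4 → posterior Normal(-45/26, 44/65)
obs 5: x=-9/2 → posterior Normal(-297/146, 44/73)
obs 6: x=7/4 → posterior Normal(-269/162, 44/81)
obs 7: x=-1/4 → posterior Normal(-273/178, 44/89)
obs 8: x=5/4 → posterior Normal(-253/194, 44/97)
obs 9: x=-1/4 → posterior Normal(-257/210, 44/105)
obs 10: x=-9 → posterior Normal(-401/226, 44/113)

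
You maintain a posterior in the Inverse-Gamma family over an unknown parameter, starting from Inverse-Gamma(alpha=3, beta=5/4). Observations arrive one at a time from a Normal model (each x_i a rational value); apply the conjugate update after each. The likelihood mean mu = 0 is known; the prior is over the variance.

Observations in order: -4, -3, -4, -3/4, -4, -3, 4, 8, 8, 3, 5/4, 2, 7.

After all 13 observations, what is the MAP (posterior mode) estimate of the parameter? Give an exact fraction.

2213/168

obs 1: x=-4 → posterior Inverse-Gamma(7/2, 37/4)
obs 2: x=-3 → posterior Inverse-Gamma(4, 55/4)
obs 3: x=-4 → posterior Inverse-Gamma(9/2, 87/4)
obs 4: x=-3/4 → posterior Inverse-Gamma(5, 705/32)
obs 5: x=-4 → posterior Inverse-Gamma(11/2, 961/32)
obs 6: x=-3 → posterior Inverse-Gamma(6, 1105/32)
obs 7: x=4 → posterior Inverse-Gamma(13/2, 1361/32)
obs 8: x=8 → posterior Inverse-Gamma(7, 2385/32)
obs 9: x=8 → posterior Inverse-Gamma(15/2, 3409/32)
obs 10: x=3 → posterior Inverse-Gamma(8, 3553/32)
obs 11: x=5/4 → posterior Inverse-Gamma(17/2, 1789/16)
obs 12: x=2 → posterior Inverse-Gamma(9, 1821/16)
obs 13: x=7 → posterior Inverse-Gamma(19/2, 2213/16)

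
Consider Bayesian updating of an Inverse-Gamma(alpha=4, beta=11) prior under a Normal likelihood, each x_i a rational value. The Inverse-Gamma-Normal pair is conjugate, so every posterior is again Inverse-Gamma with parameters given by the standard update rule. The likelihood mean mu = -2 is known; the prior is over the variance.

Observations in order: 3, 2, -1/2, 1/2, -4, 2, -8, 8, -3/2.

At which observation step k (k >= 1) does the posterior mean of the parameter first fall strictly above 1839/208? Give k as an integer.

k = 7

obs 1: x=3 → posterior Inverse-Gamma(9/2, 47/2)
obs 2: x=2 → posterior Inverse-Gamma(5, 63/2)
obs 3: x=-1/2 → posterior Inverse-Gamma(11/2, 261/8)
obs 4: x=1/2 → posterior Inverse-Gamma(6, 143/4)
obs 5: x=-4 → posterior Inverse-Gamma(13/2, 151/4)
obs 6: x=2 → posterior Inverse-Gamma(7, 183/4)
obs 7: x=-8 → posterior Inverse-Gamma(15/2, 255/4)
obs 8: x=8 → posterior Inverse-Gamma(8, 455/4)
obs 9: x=-3/2 → posterior Inverse-Gamma(17/2, 911/8)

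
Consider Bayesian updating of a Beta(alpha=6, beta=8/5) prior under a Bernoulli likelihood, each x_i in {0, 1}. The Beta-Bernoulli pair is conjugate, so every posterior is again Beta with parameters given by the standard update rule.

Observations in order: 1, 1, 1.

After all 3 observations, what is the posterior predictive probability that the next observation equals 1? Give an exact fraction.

obs 1: x=1 → posterior Beta(7, 8/5)
obs 2: x=1 → posterior Beta(8, 8/5)
obs 3: x=1 → posterior Beta(9, 8/5)

45/53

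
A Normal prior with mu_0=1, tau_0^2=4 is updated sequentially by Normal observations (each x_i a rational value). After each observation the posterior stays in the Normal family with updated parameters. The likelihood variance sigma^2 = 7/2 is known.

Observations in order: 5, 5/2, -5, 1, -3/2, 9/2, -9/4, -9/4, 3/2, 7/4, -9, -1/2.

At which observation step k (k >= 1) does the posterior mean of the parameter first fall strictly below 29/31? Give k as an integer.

obs 1: x=5 → posterior Normal(47/15, 28/15)
obs 2: x=5/2 → posterior Normal(67/23, 28/23)
obs 3: x=-5 → posterior Normal(27/31, 28/31)
obs 4: x=1 → posterior Normal(35/39, 28/39)
obs 5: x=-3/2 → posterior Normal(23/47, 28/47)
obs 6: x=9/2 → posterior Normal(59/55, 28/55)
obs 7: x=-9/4 → posterior Normal(41/63, 4/9)
obs 8: x=-9/4 → posterior Normal(23/71, 28/71)
obs 9: x=3/2 → posterior Normal(35/79, 28/79)
obs 10: x=7/4 → posterior Normal(49/87, 28/87)
obs 11: x=-9 → posterior Normal(-23/95, 28/95)
obs 12: x=-1/2 → posterior Normal(-27/103, 28/103)

k = 3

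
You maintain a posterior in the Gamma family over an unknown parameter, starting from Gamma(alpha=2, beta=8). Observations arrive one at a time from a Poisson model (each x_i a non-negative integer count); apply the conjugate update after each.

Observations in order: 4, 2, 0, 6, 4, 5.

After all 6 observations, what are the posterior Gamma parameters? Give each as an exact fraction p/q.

obs 1: x=4 → posterior Gamma(6, 9)
obs 2: x=2 → posterior Gamma(8, 10)
obs 3: x=0 → posterior Gamma(8, 11)
obs 4: x=6 → posterior Gamma(14, 12)
obs 5: x=4 → posterior Gamma(18, 13)
obs 6: x=5 → posterior Gamma(23, 14)

alpha=23, beta=14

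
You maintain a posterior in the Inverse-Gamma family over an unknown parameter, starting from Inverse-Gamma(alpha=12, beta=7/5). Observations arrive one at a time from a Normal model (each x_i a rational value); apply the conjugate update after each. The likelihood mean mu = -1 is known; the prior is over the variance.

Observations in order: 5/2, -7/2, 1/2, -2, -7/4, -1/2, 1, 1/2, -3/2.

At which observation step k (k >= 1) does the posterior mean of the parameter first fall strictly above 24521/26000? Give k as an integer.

obs 1: x=5/2 → posterior Inverse-Gamma(25/2, 301/40)
obs 2: x=-7/2 → posterior Inverse-Gamma(13, 213/20)
obs 3: x=1/2 → posterior Inverse-Gamma(27/2, 471/40)
obs 4: x=-2 → posterior Inverse-Gamma(14, 491/40)
obs 5: x=-7/4 → posterior Inverse-Gamma(29/2, 2009/160)
obs 6: x=-1/2 → posterior Inverse-Gamma(15, 2029/160)
obs 7: x=1 → posterior Inverse-Gamma(31/2, 2349/160)
obs 8: x=1/2 → posterior Inverse-Gamma(16, 2529/160)
obs 9: x=-3/2 → posterior Inverse-Gamma(33/2, 2549/160)

k = 4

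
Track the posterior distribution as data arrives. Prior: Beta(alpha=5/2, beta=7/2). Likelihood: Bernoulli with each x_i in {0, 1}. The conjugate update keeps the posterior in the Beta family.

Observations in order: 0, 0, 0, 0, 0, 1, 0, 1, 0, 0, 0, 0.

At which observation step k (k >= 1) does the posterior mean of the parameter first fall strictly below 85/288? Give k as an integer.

obs 1: x=0 → posterior Beta(5/2, 9/2)
obs 2: x=0 → posterior Beta(5/2, 11/2)
obs 3: x=0 → posterior Beta(5/2, 13/2)
obs 4: x=0 → posterior Beta(5/2, 15/2)
obs 5: x=0 → posterior Beta(5/2, 17/2)
obs 6: x=1 → posterior Beta(7/2, 17/2)
obs 7: x=0 → posterior Beta(7/2, 19/2)
obs 8: x=1 → posterior Beta(9/2, 19/2)
obs 9: x=0 → posterior Beta(9/2, 21/2)
obs 10: x=0 → posterior Beta(9/2, 23/2)
obs 11: x=0 → posterior Beta(9/2, 25/2)
obs 12: x=0 → posterior Beta(9/2, 27/2)

k = 3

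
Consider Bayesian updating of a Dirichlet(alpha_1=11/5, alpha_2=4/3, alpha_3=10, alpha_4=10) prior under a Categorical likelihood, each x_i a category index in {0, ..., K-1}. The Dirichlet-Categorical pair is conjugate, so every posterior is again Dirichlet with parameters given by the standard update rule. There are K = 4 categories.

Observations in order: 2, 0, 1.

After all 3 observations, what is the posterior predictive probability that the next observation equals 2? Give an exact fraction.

obs 1: x=2 → posterior Dirichlet(11/5, 4/3, 11, 10)
obs 2: x=0 → posterior Dirichlet(16/5, 4/3, 11, 10)
obs 3: x=1 → posterior Dirichlet(16/5, 7/3, 11, 10)

165/398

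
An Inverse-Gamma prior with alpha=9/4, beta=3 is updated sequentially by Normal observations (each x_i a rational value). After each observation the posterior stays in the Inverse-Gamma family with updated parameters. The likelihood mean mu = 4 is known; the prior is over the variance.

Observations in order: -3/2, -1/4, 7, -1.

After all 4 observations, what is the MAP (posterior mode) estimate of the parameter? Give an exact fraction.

obs 1: x=-3/2 → posterior Inverse-Gamma(11/4, 145/8)
obs 2: x=-1/4 → posterior Inverse-Gamma(13/4, 869/32)
obs 3: x=7 → posterior Inverse-Gamma(15/4, 1013/32)
obs 4: x=-1 → posterior Inverse-Gamma(17/4, 1413/32)

471/56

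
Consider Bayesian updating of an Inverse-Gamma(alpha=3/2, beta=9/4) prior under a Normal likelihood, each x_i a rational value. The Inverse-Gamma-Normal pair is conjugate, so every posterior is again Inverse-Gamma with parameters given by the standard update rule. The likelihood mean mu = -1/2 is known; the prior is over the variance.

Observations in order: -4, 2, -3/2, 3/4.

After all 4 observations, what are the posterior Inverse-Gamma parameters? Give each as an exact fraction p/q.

alpha=7/2, beta=409/32

obs 1: x=-4 → posterior Inverse-Gamma(2, 67/8)
obs 2: x=2 → posterior Inverse-Gamma(5/2, 23/2)
obs 3: x=-3/2 → posterior Inverse-Gamma(3, 12)
obs 4: x=3/4 → posterior Inverse-Gamma(7/2, 409/32)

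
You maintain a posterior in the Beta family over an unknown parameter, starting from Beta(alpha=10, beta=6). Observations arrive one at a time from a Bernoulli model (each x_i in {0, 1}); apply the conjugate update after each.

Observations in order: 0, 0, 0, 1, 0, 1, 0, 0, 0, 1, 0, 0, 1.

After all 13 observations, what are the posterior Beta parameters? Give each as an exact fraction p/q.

alpha=14, beta=15

obs 1: x=0 → posterior Beta(10, 7)
obs 2: x=0 → posterior Beta(10, 8)
obs 3: x=0 → posterior Beta(10, 9)
obs 4: x=1 → posterior Beta(11, 9)
obs 5: x=0 → posterior Beta(11, 10)
obs 6: x=1 → posterior Beta(12, 10)
obs 7: x=0 → posterior Beta(12, 11)
obs 8: x=0 → posterior Beta(12, 12)
obs 9: x=0 → posterior Beta(12, 13)
obs 10: x=1 → posterior Beta(13, 13)
obs 11: x=0 → posterior Beta(13, 14)
obs 12: x=0 → posterior Beta(13, 15)
obs 13: x=1 → posterior Beta(14, 15)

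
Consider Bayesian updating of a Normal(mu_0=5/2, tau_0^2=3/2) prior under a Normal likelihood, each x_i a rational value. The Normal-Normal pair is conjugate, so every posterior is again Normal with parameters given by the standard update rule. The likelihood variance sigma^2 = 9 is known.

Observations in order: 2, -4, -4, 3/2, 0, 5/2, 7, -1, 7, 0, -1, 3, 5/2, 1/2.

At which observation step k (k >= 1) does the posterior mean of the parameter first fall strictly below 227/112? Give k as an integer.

obs 1: x=2 → posterior Normal(17/7, 9/7)
obs 2: x=-4 → posterior Normal(13/8, 9/8)
obs 3: x=-4 → posterior Normal(1, 1)
obs 4: x=3/2 → posterior Normal(21/20, 9/10)
obs 5: x=0 → posterior Normal(21/22, 9/11)
obs 6: x=5/2 → posterior Normal(13/12, 3/4)
obs 7: x=7 → posterior Normal(20/13, 9/13)
obs 8: x=-1 → posterior Normal(19/14, 9/14)
obs 9: x=7 → posterior Normal(26/15, 3/5)
obs 10: x=0 → posterior Normal(13/8, 9/16)
obs 11: x=-1 → posterior Normal(25/17, 9/17)
obs 12: x=3 → posterior Normal(14/9, 1/2)
obs 13: x=5/2 → posterior Normal(61/38, 9/19)
obs 14: x=1/2 → posterior Normal(31/20, 9/20)

k = 2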